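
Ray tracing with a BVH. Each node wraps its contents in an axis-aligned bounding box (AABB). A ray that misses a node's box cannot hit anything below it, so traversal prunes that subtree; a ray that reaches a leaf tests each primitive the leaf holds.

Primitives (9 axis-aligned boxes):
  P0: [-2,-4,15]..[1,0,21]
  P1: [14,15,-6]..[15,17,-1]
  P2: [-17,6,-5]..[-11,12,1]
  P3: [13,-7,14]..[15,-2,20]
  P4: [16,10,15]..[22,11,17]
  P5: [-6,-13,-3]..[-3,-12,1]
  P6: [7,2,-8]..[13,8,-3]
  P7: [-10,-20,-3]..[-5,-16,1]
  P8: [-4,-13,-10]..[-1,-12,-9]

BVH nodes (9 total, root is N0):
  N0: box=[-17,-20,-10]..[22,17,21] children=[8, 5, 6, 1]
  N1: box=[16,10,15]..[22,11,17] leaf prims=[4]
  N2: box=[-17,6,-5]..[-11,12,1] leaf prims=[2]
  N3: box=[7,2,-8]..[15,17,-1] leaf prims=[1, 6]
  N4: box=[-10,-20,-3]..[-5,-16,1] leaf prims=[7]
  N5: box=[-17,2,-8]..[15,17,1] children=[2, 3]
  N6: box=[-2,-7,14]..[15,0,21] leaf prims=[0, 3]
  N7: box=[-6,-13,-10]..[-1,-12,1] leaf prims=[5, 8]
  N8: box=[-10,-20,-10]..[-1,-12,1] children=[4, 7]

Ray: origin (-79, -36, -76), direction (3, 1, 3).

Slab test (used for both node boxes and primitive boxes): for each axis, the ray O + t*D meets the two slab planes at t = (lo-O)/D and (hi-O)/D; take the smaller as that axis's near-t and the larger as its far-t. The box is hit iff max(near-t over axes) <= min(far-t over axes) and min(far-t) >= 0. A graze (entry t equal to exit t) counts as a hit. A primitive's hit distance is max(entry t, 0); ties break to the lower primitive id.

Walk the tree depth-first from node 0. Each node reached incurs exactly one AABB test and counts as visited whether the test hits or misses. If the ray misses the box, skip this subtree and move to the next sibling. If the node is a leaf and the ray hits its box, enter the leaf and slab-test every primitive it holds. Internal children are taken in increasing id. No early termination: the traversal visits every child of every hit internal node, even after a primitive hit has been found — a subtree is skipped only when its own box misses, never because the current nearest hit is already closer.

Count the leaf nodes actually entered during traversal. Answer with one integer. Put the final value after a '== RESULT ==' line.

Walk:
N0 x:[62/3,101/3] y:[16,53] z:[22,97/3] -> hit [22,97/3], descend [1, 5, 6, 8]
  N1 x:[95/3,101/3] y:[46,47] z:[91/3,31] -> miss, prune
  N5 x:[62/3,94/3] y:[38,53] z:[68/3,77/3] -> miss, prune
  N6 x:[77/3,94/3] y:[29,36] z:[30,97/3] -> hit [30,94/3] leaf, test {P0(miss), P3@t=92/3}
  N8 x:[23,26] y:[16,24] z:[22,77/3] -> hit [23,24], descend [4, 7]
    N4 x:[23,74/3] y:[16,20] z:[73/3,77/3] -> miss, prune
    N7 x:[73/3,26] y:[23,24] z:[22,77/3] -> miss, prune

7 AABB tests over nodes [0, 1, 5, 6, 8, 4, 7]; 1 leaf entered; closest P3.

== RESULT ==
1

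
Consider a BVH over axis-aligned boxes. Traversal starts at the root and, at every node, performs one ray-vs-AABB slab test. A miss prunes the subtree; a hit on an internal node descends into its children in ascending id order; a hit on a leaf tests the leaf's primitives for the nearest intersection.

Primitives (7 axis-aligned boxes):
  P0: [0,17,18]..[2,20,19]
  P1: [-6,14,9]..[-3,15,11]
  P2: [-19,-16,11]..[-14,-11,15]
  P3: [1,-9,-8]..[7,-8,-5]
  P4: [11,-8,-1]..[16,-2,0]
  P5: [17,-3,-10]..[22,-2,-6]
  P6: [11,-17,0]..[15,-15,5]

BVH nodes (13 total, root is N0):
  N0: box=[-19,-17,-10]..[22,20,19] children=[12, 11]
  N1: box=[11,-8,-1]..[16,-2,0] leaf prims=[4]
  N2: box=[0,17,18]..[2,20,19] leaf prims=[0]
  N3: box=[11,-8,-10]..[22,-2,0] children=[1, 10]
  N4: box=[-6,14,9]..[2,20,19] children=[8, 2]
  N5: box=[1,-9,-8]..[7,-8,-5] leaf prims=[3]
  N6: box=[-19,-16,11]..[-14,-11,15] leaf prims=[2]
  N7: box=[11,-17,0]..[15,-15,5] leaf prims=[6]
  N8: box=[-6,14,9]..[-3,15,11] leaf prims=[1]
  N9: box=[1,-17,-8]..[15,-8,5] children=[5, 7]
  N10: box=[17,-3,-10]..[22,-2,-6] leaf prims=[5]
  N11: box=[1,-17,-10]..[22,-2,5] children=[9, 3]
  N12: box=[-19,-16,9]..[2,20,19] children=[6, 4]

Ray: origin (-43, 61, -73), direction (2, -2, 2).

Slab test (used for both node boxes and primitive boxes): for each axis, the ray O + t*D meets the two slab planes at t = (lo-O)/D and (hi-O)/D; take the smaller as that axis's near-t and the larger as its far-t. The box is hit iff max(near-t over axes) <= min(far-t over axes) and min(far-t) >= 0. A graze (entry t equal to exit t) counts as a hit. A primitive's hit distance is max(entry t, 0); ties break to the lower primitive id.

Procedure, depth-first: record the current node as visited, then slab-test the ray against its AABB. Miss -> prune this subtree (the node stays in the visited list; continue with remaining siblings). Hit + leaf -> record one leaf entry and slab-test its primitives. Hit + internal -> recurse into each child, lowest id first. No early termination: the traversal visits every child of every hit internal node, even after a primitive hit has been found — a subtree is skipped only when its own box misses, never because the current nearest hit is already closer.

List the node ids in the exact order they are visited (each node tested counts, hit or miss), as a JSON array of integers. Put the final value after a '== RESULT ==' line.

Traverse from the root:
N0 x:[12,65/2] y:[41/2,39] z:[63/2,46] -> hit [63/2,65/2], descend [11, 12]
  N11 x:[22,65/2] y:[63/2,39] z:[63/2,39] -> hit [63/2,65/2], descend [3, 9]
    N3 x:[27,65/2] y:[63/2,69/2] z:[63/2,73/2] -> hit [63/2,65/2], descend [1, 10]
      N1 x:[27,59/2] y:[63/2,69/2] z:[36,73/2] -> miss, prune
      N10 x:[30,65/2] y:[63/2,32] z:[63/2,67/2] -> hit [63/2,32] leaf, test {P5@t=63/2}
    N9 x:[22,29] y:[69/2,39] z:[65/2,39] -> miss, prune
  N12 x:[12,45/2] y:[41/2,77/2] z:[41,46] -> miss, prune

7 AABB tests over nodes [0, 11, 3, 1, 10, 9, 12]; 1 leaf entered; closest P5.

== RESULT ==
[0, 11, 3, 1, 10, 9, 12]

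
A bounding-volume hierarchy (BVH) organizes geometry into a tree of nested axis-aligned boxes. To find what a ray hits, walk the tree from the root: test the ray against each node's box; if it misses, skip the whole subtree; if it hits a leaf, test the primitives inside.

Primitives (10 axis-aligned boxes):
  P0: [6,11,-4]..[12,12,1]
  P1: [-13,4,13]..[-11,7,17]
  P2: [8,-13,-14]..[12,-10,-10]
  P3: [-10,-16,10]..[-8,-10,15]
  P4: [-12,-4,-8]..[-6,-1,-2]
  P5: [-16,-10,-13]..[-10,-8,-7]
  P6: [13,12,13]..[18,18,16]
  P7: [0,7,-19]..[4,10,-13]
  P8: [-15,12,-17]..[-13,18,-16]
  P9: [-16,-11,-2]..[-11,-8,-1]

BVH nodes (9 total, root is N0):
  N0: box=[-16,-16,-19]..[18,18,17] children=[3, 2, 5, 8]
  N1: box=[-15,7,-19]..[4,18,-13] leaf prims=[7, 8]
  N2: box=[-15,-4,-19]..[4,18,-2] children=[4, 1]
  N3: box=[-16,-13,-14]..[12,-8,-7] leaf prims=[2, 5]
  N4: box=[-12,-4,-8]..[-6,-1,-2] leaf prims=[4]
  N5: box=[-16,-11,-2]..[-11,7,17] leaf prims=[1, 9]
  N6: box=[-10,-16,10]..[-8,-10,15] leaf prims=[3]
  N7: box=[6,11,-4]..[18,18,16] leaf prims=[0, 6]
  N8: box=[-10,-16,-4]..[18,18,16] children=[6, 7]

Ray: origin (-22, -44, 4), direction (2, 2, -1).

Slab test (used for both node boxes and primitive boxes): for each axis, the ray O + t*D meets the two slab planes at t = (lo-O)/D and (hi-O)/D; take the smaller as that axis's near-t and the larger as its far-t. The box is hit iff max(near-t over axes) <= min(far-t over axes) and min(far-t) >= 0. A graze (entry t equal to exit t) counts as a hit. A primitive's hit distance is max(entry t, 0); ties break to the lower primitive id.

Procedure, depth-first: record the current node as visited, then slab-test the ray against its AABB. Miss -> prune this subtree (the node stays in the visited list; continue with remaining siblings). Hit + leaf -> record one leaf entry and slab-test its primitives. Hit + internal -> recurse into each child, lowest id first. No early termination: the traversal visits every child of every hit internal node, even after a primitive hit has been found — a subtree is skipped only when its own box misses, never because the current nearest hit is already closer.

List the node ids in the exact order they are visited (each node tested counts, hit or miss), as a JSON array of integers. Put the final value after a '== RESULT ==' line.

Trace the traversal:
N0 x:[3,20] y:[14,31] z:[-13,23] -> hit [14,20], descend [2, 3, 5, 8]
  N2 x:[7/2,13] y:[20,31] z:[6,23] -> miss, prune
  N3 x:[3,17] y:[31/2,18] z:[11,18] -> hit [31/2,17] leaf, test {P2@t=31/2, P5(miss)}
  N5 x:[3,11/2] y:[33/2,51/2] z:[-13,6] -> miss, prune
  N8 x:[6,20] y:[14,31] z:[-12,8] -> miss, prune

order=[0, 2, 3, 5, 8]  |boxes|=5  |leaves|=1  hit=P2

== RESULT ==
[0, 2, 3, 5, 8]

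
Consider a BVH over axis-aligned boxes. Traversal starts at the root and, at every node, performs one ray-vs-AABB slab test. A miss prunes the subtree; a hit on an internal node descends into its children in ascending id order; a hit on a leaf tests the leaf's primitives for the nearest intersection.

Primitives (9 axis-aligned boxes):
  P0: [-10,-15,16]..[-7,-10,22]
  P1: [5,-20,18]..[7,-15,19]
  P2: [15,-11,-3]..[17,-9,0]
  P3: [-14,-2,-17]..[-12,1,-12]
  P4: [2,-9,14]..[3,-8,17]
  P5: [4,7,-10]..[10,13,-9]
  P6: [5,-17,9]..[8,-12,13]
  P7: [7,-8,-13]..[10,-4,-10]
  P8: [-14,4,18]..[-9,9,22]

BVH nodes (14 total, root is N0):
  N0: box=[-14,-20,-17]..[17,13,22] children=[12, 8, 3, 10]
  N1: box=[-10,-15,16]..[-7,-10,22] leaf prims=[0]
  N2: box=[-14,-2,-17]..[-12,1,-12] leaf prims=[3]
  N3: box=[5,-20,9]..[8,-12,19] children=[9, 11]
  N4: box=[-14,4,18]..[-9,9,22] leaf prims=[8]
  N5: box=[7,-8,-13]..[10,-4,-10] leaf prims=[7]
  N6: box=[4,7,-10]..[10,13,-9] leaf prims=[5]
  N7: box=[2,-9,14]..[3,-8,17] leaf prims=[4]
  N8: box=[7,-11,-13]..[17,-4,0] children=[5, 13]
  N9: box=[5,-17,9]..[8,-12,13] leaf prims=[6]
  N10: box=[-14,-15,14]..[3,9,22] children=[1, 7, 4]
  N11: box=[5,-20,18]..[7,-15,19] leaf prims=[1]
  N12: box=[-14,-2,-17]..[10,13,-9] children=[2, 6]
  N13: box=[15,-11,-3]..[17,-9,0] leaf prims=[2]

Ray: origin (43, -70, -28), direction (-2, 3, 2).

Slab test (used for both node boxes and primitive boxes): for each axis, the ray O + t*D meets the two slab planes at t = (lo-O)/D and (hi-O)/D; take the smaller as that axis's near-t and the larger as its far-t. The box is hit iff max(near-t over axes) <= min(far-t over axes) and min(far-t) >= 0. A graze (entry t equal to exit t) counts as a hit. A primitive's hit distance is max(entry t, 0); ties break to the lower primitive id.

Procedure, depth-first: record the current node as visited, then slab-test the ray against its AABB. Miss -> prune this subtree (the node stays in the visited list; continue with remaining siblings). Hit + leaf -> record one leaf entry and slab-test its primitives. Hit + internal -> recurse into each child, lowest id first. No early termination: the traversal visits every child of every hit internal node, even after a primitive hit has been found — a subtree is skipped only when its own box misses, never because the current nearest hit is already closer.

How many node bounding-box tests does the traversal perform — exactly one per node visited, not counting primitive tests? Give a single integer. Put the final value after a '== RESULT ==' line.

Walk:
N0 x:[13,57/2] y:[50/3,83/3] z:[11/2,25] -> hit [50/3,25], descend [3, 8, 10, 12]
  N3 x:[35/2,19] y:[50/3,58/3] z:[37/2,47/2] -> hit [37/2,19], descend [9, 11]
    N9 x:[35/2,19] y:[53/3,58/3] z:[37/2,41/2] -> hit [37/2,19] leaf, test {P6@t=37/2}
    N11 x:[18,19] y:[50/3,55/3] z:[23,47/2] -> miss, prune
  N8 x:[13,18] y:[59/3,22] z:[15/2,14] -> miss, prune
  N10 x:[20,57/2] y:[55/3,79/3] z:[21,25] -> hit [21,25], descend [1, 4, 7]
    N1 x:[25,53/2] y:[55/3,20] z:[22,25] -> miss, prune
    N4 x:[26,57/2] y:[74/3,79/3] z:[23,25] -> miss, prune
    N7 x:[20,41/2] y:[61/3,62/3] z:[21,45/2] -> miss, prune
  N12 x:[33/2,57/2] y:[68/3,83/3] z:[11/2,19/2] -> miss, prune

10 AABB tests over nodes [0, 3, 9, 11, 8, 10, 1, 4, 7, 12]; 1 leaf entered; closest P6.

== RESULT ==
10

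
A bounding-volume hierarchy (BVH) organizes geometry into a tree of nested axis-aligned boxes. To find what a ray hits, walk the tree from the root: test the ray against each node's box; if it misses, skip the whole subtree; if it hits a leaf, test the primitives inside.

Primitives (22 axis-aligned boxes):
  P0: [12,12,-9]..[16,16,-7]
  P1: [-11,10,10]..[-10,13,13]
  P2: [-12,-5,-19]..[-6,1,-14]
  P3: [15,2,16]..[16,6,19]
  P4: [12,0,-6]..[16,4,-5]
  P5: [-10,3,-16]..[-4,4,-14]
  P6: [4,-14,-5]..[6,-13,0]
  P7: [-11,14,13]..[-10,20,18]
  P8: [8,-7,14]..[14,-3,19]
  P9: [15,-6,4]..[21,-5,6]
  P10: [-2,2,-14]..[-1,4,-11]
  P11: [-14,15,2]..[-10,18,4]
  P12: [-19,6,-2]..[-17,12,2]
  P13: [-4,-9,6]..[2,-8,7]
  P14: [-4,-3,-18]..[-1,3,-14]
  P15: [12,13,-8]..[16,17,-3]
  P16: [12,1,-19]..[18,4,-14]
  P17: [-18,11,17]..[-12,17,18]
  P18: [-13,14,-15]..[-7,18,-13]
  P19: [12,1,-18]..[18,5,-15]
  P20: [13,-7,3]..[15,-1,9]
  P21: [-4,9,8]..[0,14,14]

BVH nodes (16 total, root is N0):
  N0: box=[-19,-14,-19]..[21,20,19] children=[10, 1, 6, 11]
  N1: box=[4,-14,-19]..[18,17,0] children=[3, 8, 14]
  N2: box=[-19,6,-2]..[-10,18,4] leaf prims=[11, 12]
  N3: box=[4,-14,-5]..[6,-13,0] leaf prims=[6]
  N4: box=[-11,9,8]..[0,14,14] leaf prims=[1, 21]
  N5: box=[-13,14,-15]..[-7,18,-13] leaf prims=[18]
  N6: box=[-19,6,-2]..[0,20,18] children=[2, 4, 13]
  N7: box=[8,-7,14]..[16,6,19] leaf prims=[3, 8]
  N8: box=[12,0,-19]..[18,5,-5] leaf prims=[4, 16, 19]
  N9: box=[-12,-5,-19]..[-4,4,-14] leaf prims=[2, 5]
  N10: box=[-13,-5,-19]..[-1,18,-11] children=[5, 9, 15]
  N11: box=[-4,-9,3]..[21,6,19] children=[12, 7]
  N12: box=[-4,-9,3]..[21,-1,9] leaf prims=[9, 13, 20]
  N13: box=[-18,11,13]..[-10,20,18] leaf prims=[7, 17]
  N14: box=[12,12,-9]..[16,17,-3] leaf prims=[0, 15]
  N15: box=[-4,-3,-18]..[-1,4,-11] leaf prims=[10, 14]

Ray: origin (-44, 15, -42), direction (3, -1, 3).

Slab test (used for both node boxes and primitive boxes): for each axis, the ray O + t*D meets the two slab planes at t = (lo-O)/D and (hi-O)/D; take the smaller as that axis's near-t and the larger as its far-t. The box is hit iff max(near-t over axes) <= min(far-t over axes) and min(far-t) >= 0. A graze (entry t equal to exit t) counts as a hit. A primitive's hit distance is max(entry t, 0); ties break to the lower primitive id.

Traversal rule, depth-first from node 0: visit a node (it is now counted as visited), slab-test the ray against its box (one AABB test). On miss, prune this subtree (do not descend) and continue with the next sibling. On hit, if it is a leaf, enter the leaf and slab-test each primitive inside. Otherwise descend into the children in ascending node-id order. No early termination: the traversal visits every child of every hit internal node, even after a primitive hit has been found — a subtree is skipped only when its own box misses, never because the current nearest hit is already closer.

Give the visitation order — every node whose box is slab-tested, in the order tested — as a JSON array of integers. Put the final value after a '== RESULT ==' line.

Walk:
N0 x:[25/3,65/3] y:[-5,29] z:[23/3,61/3] -> hit [25/3,61/3], descend [1, 6, 10, 11]
  N1 x:[16,62/3] y:[-2,29] z:[23/3,14] -> miss, prune
  N6 x:[25/3,44/3] y:[-5,9] z:[40/3,20] -> miss, prune
  N10 x:[31/3,43/3] y:[-3,20] z:[23/3,31/3] -> hit [31/3,31/3], descend [5, 9, 15]
    N5 x:[31/3,37/3] y:[-3,1] z:[9,29/3] -> miss, prune
    N9 x:[32/3,40/3] y:[11,20] z:[23/3,28/3] -> miss, prune
    N15 x:[40/3,43/3] y:[11,18] z:[8,31/3] -> miss, prune
  N11 x:[40/3,65/3] y:[9,24] z:[15,61/3] -> hit [15,61/3], descend [7, 12]
    N7 x:[52/3,20] y:[9,22] z:[56/3,61/3] -> hit [56/3,20] leaf, test {P3(miss), P8@t=56/3}
    N12 x:[40/3,65/3] y:[16,24] z:[15,17] -> hit [16,17] leaf, test {P9(miss), P13(miss), P20(miss)}

order=[0, 1, 6, 10, 5, 9, 15, 11, 7, 12]  |boxes|=10  |leaves|=2  hit=P8

== RESULT ==
[0, 1, 6, 10, 5, 9, 15, 11, 7, 12]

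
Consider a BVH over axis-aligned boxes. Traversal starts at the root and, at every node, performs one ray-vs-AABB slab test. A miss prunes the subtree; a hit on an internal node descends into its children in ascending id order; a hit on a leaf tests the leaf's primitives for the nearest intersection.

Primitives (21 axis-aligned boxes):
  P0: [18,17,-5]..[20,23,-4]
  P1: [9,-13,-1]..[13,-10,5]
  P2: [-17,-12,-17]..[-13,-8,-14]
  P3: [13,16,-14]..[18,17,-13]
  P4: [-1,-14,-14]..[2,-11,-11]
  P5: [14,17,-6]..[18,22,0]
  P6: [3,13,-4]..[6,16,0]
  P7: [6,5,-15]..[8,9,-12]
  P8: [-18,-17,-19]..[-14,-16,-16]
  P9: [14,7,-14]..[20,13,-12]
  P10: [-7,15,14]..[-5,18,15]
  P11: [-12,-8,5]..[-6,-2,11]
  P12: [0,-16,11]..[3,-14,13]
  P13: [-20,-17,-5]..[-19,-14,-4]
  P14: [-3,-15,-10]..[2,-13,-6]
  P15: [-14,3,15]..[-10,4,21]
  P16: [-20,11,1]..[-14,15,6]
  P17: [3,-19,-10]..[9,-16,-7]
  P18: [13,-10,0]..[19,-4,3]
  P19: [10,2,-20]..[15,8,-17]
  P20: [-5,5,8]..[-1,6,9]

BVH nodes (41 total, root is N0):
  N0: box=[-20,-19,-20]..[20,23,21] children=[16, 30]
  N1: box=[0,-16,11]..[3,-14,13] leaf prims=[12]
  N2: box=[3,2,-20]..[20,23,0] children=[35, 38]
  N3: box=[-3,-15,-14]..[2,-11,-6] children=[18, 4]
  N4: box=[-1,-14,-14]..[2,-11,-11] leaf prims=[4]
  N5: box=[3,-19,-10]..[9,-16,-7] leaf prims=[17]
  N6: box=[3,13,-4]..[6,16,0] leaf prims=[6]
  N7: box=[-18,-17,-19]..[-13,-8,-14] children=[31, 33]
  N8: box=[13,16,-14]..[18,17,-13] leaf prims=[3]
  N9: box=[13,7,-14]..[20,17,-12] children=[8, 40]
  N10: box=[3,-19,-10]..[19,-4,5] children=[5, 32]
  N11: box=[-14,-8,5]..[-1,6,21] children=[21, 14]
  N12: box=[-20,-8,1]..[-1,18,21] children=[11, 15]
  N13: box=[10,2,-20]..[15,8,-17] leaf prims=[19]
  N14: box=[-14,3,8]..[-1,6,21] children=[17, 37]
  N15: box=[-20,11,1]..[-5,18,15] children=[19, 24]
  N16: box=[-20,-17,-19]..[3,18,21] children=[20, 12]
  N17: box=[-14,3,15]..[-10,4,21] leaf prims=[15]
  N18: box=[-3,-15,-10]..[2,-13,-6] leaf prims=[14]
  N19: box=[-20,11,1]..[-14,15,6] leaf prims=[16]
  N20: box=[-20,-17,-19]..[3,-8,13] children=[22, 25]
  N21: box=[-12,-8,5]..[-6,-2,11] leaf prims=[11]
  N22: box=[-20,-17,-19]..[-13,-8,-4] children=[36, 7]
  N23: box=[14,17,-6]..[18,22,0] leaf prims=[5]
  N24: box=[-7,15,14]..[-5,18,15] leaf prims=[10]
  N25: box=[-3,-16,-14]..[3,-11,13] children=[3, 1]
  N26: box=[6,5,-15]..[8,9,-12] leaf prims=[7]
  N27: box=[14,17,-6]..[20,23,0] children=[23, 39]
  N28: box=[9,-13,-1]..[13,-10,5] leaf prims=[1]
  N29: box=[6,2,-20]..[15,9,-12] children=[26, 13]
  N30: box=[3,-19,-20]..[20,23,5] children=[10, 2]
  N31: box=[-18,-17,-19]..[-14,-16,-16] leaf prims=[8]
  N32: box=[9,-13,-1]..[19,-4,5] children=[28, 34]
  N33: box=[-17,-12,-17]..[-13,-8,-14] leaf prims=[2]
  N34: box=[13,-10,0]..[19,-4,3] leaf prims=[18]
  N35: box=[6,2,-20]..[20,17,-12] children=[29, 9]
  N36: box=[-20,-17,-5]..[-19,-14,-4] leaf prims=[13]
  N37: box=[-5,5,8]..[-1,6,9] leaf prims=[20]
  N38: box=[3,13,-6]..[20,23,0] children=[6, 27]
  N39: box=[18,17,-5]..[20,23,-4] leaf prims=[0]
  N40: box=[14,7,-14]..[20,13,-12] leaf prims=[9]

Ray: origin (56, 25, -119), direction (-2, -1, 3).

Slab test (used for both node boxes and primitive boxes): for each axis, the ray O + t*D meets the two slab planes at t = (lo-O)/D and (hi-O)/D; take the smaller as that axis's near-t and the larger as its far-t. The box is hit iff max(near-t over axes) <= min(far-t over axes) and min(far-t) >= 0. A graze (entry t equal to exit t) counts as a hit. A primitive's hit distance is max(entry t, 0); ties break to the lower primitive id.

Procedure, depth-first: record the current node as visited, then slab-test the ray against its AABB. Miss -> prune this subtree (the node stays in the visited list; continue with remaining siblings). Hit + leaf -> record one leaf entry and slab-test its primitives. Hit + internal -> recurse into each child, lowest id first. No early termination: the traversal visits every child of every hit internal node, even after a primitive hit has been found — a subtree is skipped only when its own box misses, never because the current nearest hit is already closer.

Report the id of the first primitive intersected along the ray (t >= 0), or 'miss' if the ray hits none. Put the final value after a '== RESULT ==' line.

Trace the traversal:
N0 x:[18,38] y:[2,44] z:[33,140/3] -> hit [33,38], descend [16, 30]
  N16 x:[53/2,38] y:[7,42] z:[100/3,140/3] -> hit [100/3,38], descend [12, 20]
    N12 x:[57/2,38] y:[7,33] z:[40,140/3] -> miss, prune
    N20 x:[53/2,38] y:[33,42] z:[100/3,44] -> hit [100/3,38], descend [22, 25]
      N22 x:[69/2,38] y:[33,42] z:[100/3,115/3] -> hit [69/2,38], descend [7, 36]
        N7 x:[69/2,37] y:[33,42] z:[100/3,35] -> hit [69/2,35], descend [31, 33]
          N31 x:[35,37] y:[41,42] z:[100/3,103/3] -> miss, prune
          N33 x:[69/2,73/2] y:[33,37] z:[34,35] -> hit [69/2,35] leaf, test {P2@t=69/2}
        N36 x:[75/2,38] y:[39,42] z:[38,115/3] -> miss, prune
      N25 x:[53/2,59/2] y:[36,41] z:[35,44] -> miss, prune
  N30 x:[18,53/2] y:[2,44] z:[33,124/3] -> miss, prune

Visited [0, 16, 12, 20, 22, 7, 31, 33, 36, 25, 30]. Tests: 11 box, 1 leaf. Nearest: P2.

== RESULT ==
2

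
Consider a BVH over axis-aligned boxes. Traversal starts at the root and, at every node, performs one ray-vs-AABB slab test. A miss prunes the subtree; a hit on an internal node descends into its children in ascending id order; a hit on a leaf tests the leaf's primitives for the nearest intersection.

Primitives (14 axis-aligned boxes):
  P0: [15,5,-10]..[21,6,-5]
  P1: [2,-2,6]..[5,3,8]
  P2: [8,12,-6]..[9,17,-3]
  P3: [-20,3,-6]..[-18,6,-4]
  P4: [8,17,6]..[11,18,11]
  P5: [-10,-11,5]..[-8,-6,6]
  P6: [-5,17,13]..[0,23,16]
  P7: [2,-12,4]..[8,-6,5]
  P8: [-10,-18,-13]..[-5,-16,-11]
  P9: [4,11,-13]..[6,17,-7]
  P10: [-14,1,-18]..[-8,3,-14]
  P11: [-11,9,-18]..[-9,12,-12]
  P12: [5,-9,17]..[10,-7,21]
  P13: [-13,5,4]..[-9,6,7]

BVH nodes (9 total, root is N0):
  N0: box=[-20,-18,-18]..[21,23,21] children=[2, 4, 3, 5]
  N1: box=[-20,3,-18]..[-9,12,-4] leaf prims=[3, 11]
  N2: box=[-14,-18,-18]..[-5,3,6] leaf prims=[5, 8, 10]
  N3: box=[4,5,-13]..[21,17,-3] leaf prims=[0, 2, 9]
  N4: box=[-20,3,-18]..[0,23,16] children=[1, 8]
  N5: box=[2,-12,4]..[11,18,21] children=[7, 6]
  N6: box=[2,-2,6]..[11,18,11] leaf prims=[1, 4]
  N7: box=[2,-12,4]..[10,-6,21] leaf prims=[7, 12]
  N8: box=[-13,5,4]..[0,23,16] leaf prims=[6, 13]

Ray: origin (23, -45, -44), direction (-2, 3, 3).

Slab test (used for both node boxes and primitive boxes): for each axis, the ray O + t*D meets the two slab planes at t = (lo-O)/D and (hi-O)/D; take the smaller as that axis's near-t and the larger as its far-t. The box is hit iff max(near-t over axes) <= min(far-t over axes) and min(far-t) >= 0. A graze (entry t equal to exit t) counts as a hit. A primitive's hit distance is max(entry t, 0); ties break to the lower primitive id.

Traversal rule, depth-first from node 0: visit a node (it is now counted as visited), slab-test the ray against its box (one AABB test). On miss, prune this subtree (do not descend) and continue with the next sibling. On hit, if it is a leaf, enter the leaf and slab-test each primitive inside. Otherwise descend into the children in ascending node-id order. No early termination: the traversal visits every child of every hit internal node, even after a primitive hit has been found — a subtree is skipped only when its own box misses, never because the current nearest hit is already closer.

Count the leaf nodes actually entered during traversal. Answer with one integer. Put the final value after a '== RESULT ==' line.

Traverse from the root:
N0 x:[1,43/2] y:[9,68/3] z:[26/3,65/3] -> hit [9,43/2], descend [2, 3, 4, 5]
  N2 x:[14,37/2] y:[9,16] z:[26/3,50/3] -> hit [14,16] leaf, test {P5(miss), P8(miss), P10(miss)}
  N3 x:[1,19/2] y:[50/3,62/3] z:[31/3,41/3] -> miss, prune
  N4 x:[23/2,43/2] y:[16,68/3] z:[26/3,20] -> hit [16,20], descend [1, 8]
    N1 x:[16,43/2] y:[16,19] z:[26/3,40/3] -> miss, prune
    N8 x:[23/2,18] y:[50/3,68/3] z:[16,20] -> hit [50/3,18] leaf, test {P6(miss), P13@t=50/3}
  N5 x:[6,21/2] y:[11,21] z:[16,65/3] -> miss, prune

Summary -> nodes [0, 2, 3, 4, 1, 8, 5]; box-tests=7; leaf-entries=2; first=P13

== RESULT ==
2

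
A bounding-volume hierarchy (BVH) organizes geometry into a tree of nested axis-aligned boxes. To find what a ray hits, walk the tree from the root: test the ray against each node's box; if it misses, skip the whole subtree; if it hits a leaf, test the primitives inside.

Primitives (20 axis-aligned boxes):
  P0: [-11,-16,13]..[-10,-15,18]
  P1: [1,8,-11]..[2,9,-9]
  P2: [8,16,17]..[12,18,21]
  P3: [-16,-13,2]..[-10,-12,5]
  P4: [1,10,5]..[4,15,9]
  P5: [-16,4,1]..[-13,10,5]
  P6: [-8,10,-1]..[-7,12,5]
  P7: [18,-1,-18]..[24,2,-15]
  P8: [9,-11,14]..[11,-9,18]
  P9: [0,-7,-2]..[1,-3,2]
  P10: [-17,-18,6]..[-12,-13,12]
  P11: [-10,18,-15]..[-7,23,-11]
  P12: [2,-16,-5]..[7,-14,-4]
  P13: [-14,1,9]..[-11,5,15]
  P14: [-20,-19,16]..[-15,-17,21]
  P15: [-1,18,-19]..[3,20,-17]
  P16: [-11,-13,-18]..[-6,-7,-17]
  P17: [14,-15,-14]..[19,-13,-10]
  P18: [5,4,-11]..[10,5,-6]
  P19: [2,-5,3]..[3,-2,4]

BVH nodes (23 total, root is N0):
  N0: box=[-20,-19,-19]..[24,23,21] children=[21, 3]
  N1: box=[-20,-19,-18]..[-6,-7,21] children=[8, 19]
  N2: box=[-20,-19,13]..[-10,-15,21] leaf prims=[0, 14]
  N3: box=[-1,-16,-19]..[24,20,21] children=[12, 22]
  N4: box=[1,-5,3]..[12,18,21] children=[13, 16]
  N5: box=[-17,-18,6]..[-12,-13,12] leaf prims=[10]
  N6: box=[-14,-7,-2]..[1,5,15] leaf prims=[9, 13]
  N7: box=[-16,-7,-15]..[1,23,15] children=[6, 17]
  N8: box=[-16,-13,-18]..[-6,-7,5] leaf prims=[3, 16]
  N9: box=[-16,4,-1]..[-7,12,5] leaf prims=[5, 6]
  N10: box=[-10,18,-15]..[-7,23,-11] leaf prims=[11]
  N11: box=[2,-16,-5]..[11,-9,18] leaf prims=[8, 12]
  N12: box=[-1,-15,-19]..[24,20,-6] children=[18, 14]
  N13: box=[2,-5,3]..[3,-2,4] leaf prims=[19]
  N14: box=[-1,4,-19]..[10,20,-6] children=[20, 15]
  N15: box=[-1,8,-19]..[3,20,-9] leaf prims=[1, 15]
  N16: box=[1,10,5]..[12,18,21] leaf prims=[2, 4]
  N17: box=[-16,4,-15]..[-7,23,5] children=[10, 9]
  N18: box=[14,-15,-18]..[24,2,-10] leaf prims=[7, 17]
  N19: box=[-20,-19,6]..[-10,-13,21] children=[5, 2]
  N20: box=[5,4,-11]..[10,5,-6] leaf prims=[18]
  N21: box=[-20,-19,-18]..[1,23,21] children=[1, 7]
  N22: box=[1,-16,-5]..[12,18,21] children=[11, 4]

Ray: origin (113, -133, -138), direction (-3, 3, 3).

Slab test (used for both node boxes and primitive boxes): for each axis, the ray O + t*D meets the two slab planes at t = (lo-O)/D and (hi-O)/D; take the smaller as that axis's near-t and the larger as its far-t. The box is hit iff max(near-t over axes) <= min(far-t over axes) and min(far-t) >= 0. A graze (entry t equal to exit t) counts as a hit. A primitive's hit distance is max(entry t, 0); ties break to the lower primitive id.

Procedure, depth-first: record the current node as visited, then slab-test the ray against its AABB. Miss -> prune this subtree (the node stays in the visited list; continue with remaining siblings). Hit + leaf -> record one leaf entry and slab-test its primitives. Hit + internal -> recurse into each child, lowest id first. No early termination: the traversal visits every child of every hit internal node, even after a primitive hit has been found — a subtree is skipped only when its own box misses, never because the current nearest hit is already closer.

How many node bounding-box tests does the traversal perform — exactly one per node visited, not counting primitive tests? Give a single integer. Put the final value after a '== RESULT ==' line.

Walk:
N0 x:[89/3,133/3] y:[38,52] z:[119/3,53] -> hit [119/3,133/3], descend [3, 21]
  N3 x:[89/3,38] y:[39,51] z:[119/3,53] -> miss, prune
  N21 x:[112/3,133/3] y:[38,52] z:[40,53] -> hit [40,133/3], descend [1, 7]
    N1 x:[119/3,133/3] y:[38,42] z:[40,53] -> hit [40,42], descend [8, 19]
      N8 x:[119/3,43] y:[40,42] z:[40,143/3] -> hit [40,42] leaf, test {P3(miss), P16@t=40}
      N19 x:[41,133/3] y:[38,40] z:[48,53] -> miss, prune
    N7 x:[112/3,43] y:[42,52] z:[41,51] -> hit [42,43], descend [6, 17]
      N6 x:[112/3,127/3] y:[42,46] z:[136/3,51] -> miss, prune
      N17 x:[40,43] y:[137/3,52] z:[41,143/3] -> miss, prune

9 AABB tests over nodes [0, 3, 21, 1, 8, 19, 7, 6, 17]; 1 leaf entered; closest P16.

== RESULT ==
9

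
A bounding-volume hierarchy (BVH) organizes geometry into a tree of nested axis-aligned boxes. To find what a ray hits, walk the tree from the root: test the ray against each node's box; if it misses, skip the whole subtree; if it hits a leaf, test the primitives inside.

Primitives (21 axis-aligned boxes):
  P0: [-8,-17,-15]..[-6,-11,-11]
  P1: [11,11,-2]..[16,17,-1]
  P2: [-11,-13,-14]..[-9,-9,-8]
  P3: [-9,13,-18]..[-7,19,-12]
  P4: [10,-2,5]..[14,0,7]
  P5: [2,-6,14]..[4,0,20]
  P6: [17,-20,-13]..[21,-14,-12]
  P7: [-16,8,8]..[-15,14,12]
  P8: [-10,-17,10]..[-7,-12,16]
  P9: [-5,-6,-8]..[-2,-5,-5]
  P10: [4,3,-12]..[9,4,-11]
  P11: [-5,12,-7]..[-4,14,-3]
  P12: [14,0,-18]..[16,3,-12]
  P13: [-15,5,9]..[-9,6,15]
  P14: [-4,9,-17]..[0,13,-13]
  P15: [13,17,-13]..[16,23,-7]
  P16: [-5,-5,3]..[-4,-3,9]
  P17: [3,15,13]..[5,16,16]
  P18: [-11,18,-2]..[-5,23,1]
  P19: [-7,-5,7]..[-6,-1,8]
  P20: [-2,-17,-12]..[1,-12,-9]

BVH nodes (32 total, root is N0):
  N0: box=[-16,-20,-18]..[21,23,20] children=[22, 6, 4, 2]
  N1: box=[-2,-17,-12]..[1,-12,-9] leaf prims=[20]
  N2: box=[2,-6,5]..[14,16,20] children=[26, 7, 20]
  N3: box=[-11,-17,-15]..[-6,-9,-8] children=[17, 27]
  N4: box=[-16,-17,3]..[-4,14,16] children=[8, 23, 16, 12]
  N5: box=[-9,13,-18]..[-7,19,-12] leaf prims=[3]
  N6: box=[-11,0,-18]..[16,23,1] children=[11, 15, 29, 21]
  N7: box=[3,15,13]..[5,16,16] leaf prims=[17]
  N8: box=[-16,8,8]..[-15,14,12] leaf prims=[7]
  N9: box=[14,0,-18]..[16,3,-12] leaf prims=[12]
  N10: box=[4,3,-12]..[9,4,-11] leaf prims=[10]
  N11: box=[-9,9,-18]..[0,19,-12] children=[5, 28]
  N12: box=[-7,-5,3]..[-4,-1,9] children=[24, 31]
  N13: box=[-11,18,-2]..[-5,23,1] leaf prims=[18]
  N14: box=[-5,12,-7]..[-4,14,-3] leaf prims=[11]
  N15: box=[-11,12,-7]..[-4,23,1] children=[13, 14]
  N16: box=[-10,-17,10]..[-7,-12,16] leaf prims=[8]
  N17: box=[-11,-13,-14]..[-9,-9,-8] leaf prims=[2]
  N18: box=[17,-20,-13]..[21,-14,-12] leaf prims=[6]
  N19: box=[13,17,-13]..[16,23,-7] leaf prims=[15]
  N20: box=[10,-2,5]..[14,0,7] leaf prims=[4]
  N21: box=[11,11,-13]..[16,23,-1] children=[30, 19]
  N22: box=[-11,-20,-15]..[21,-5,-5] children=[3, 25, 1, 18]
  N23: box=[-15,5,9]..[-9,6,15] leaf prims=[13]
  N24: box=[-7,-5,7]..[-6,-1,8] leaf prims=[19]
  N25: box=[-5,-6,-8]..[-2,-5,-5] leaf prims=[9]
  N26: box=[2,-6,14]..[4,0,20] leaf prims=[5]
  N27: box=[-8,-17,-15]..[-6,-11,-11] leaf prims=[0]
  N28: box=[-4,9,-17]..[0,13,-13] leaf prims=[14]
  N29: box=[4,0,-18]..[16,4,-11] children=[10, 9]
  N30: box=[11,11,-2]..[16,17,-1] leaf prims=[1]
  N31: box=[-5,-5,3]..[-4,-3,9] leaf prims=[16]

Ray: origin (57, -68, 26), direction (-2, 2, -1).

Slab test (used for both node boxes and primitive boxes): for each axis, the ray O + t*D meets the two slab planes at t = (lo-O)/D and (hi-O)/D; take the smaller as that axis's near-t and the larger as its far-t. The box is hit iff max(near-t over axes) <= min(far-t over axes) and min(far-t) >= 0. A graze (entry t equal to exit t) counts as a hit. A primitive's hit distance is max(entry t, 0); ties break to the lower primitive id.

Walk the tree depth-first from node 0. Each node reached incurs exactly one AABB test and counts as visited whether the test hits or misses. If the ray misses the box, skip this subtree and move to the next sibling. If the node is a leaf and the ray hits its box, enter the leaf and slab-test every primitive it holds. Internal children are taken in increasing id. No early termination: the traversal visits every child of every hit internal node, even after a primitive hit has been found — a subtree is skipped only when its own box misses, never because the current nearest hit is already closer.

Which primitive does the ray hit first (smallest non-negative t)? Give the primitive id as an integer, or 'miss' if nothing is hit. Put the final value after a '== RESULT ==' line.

Trace the traversal:
N0 x:[18,73/2] y:[24,91/2] z:[6,44] -> hit [24,73/2], descend [2, 4, 6, 22]
  N2 x:[43/2,55/2] y:[31,42] z:[6,21] -> miss, prune
  N4 x:[61/2,73/2] y:[51/2,41] z:[10,23] -> miss, prune
  N6 x:[41/2,34] y:[34,91/2] z:[25,44] -> hit [34,34], descend [11, 15, 21, 29]
    N11 x:[57/2,33] y:[77/2,87/2] z:[38,44] -> miss, prune
    N15 x:[61/2,34] y:[40,91/2] z:[25,33] -> miss, prune
    N21 x:[41/2,23] y:[79/2,91/2] z:[27,39] -> miss, prune
    N29 x:[41/2,53/2] y:[34,36] z:[37,44] -> miss, prune
  N22 x:[18,34] y:[24,63/2] z:[31,41] -> hit [31,63/2], descend [1, 3, 18, 25]
    N1 x:[28,59/2] y:[51/2,28] z:[35,38] -> miss, prune
    N3 x:[63/2,34] y:[51/2,59/2] z:[34,41] -> miss, prune
    N18 x:[18,20] y:[24,27] z:[38,39] -> miss, prune
    N25 x:[59/2,31] y:[31,63/2] z:[31,34] -> hit [31,31] leaf, test {P9@t=31}

13 AABB tests over nodes [0, 2, 4, 6, 11, 15, 21, 29, 22, 1, 3, 18, 25]; 1 leaf entered; closest P9.

== RESULT ==
9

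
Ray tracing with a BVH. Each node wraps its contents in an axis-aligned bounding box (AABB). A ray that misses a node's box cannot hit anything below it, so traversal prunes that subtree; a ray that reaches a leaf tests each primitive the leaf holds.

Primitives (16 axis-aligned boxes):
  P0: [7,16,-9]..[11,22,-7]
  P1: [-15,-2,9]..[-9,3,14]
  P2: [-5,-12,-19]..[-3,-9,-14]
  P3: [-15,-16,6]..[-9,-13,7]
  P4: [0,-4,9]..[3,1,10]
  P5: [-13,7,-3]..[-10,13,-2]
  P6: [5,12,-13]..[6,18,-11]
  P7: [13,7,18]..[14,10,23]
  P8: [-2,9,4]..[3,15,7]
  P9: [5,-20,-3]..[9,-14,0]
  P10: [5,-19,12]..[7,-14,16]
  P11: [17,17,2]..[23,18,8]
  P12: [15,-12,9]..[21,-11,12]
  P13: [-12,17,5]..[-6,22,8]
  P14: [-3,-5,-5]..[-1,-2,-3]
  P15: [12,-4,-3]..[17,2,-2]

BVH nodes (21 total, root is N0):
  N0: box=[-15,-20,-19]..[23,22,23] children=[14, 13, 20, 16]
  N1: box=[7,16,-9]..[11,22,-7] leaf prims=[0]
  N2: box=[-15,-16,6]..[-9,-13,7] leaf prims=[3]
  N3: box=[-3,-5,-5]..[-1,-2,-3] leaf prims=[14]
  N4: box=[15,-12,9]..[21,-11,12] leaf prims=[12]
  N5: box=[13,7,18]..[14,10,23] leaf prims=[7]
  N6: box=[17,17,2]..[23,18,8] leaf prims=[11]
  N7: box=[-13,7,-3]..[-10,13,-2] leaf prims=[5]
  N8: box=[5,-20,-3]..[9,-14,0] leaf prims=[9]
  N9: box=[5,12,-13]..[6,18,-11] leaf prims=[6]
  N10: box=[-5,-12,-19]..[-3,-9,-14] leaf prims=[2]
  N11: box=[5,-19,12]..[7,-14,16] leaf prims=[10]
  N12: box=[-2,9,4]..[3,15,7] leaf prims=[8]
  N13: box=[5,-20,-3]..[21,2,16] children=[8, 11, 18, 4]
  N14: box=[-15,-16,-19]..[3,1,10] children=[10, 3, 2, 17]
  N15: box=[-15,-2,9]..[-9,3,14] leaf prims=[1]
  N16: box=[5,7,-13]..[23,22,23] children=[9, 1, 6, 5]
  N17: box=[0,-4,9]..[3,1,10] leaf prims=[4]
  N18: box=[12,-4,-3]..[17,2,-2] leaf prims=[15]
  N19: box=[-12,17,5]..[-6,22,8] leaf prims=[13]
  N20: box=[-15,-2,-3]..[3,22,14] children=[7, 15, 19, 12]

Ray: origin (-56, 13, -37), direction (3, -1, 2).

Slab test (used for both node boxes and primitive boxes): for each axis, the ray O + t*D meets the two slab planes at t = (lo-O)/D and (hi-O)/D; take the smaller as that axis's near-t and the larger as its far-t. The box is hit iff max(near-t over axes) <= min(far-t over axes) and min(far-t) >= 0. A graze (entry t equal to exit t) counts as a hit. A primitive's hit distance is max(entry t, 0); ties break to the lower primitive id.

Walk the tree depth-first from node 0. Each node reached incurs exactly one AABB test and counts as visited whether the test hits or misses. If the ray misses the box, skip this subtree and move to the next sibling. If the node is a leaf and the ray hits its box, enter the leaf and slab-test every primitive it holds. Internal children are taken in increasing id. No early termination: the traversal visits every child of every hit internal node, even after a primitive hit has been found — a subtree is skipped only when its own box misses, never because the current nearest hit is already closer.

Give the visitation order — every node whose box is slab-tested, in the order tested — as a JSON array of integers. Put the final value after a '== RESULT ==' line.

Traverse from the root:
N0 x:[41/3,79/3] y:[-9,33] z:[9,30] -> hit [41/3,79/3], descend [13, 14, 16, 20]
  N13 x:[61/3,77/3] y:[11,33] z:[17,53/2] -> hit [61/3,77/3], descend [4, 8, 11, 18]
    N4 x:[71/3,77/3] y:[24,25] z:[23,49/2] -> hit [24,49/2] leaf, test {P12@t=24}
    N8 x:[61/3,65/3] y:[27,33] z:[17,37/2] -> miss, prune
    N11 x:[61/3,21] y:[27,32] z:[49/2,53/2] -> miss, prune
    N18 x:[68/3,73/3] y:[11,17] z:[17,35/2] -> miss, prune
  N14 x:[41/3,59/3] y:[12,29] z:[9,47/2] -> hit [41/3,59/3], descend [2, 3, 10, 17]
    N2 x:[41/3,47/3] y:[26,29] z:[43/2,22] -> miss, prune
    N3 x:[53/3,55/3] y:[15,18] z:[16,17] -> miss, prune
    N10 x:[17,53/3] y:[22,25] z:[9,23/2] -> miss, prune
    N17 x:[56/3,59/3] y:[12,17] z:[23,47/2] -> miss, prune
  N16 x:[61/3,79/3] y:[-9,6] z:[12,30] -> miss, prune
  N20 x:[41/3,59/3] y:[-9,15] z:[17,51/2] -> miss, prune

Summary -> nodes [0, 13, 4, 8, 11, 18, 14, 2, 3, 10, 17, 16, 20]; box-tests=13; leaf-entries=1; first=P12

== RESULT ==
[0, 13, 4, 8, 11, 18, 14, 2, 3, 10, 17, 16, 20]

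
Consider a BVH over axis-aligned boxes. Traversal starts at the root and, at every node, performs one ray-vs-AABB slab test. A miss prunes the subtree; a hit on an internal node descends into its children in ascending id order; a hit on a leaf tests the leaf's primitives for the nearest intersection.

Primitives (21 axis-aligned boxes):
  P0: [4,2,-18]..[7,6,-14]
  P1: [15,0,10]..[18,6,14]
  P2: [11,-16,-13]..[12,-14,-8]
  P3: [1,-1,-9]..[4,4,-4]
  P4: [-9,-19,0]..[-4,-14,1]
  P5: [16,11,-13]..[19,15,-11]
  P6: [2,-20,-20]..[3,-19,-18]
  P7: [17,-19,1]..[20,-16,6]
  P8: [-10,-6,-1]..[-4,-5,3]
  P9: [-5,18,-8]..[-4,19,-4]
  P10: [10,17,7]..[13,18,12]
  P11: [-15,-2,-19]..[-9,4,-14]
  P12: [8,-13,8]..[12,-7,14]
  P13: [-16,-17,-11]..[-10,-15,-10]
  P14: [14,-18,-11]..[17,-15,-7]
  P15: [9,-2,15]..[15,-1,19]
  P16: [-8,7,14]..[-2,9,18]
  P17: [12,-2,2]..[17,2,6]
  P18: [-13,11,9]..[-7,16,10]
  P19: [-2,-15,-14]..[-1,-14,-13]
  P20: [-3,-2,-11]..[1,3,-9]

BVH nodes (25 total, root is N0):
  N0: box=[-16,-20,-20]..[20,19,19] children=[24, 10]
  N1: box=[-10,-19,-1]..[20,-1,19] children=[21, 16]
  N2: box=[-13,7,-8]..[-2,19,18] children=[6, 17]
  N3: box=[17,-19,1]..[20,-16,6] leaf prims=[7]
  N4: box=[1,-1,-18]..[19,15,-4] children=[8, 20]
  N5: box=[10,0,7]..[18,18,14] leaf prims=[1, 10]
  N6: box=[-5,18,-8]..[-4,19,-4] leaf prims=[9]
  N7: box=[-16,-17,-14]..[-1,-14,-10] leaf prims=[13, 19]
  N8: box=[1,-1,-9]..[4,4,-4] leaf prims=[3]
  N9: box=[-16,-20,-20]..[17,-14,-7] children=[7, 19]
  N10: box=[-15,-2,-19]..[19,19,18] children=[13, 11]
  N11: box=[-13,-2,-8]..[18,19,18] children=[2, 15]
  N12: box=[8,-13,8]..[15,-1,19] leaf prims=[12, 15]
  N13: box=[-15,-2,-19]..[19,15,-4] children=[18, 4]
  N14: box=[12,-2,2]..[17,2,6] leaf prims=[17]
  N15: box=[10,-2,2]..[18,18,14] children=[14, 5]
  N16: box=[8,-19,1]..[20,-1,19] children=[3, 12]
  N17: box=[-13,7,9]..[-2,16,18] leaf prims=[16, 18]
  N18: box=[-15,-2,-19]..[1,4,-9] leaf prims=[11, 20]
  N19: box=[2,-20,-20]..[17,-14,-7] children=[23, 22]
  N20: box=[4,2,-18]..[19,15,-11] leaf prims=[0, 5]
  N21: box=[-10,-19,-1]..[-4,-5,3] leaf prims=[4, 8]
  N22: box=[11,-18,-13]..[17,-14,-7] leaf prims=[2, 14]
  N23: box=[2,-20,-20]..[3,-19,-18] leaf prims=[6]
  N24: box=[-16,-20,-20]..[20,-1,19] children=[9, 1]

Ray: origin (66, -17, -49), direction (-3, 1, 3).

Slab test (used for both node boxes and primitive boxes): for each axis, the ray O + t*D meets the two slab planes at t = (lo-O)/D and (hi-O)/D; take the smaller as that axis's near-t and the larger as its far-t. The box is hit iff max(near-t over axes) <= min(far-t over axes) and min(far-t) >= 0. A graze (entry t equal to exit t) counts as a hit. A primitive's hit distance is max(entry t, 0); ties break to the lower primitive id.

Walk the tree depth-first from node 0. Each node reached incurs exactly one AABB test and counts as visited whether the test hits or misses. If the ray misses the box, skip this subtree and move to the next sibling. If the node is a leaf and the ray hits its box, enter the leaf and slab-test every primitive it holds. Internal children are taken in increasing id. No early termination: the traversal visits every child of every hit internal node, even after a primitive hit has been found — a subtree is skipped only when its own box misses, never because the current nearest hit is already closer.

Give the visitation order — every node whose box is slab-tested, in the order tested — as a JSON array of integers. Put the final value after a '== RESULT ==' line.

Walk:
N0 x:[46/3,82/3] y:[-3,36] z:[29/3,68/3] -> hit [46/3,68/3], descend [10, 24]
  N10 x:[47/3,27] y:[15,36] z:[10,67/3] -> hit [47/3,67/3], descend [11, 13]
    N11 x:[16,79/3] y:[15,36] z:[41/3,67/3] -> hit [16,67/3], descend [2, 15]
      N2 x:[68/3,79/3] y:[24,36] z:[41/3,67/3] -> miss, prune
      N15 x:[16,56/3] y:[15,35] z:[17,21] -> hit [17,56/3], descend [5, 14]
        N5 x:[16,56/3] y:[17,35] z:[56/3,21] -> hit [56/3,56/3] leaf, test {P1(miss), P10(miss)}
        N14 x:[49/3,18] y:[15,19] z:[17,55/3] -> hit [17,18] leaf, test {P17@t=17}
    N13 x:[47/3,27] y:[15,32] z:[10,15] -> miss, prune
  N24 x:[46/3,82/3] y:[-3,16] z:[29/3,68/3] -> hit [46/3,16], descend [1, 9]
    N1 x:[46/3,76/3] y:[-2,16] z:[16,68/3] -> hit [16,16], descend [16, 21]
      N16 x:[46/3,58/3] y:[-2,16] z:[50/3,68/3] -> miss, prune
      N21 x:[70/3,76/3] y:[-2,12] z:[16,52/3] -> miss, prune
    N9 x:[49/3,82/3] y:[-3,3] z:[29/3,14] -> miss, prune

order=[0, 10, 11, 2, 15, 5, 14, 13, 24, 1, 16, 21, 9]  |boxes|=13  |leaves|=2  hit=P17

== RESULT ==
[0, 10, 11, 2, 15, 5, 14, 13, 24, 1, 16, 21, 9]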